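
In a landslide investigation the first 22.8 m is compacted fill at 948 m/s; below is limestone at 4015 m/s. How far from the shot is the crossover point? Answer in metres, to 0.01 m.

x_cross = 2h·√((V₂+V₁)/(V₂−V₁)).
(V₂+V₁)/(V₂−V₁) = (4015+948)/(4015−948) = 1.6182; √ = 1.2721.
x_cross = 2·22.8·1.2721 = 58.01 m.

58.01 m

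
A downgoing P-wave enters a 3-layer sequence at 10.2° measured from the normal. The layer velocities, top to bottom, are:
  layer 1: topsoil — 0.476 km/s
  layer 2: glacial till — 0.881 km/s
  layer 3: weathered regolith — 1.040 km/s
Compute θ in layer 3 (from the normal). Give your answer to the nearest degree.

23°

Snell's law across each interface conserves sin θ / V, so sin θ_3 = V_3·sin θ₁/V₁.
sin θ_3 = 1.040 × sin 10.2° / 0.476 = 0.3869.
θ_3 = 22.76° from the vertical.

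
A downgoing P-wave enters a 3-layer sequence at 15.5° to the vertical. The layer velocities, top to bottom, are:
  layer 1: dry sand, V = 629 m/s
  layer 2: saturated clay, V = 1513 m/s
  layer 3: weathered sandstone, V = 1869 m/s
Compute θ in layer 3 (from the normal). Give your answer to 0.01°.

Snell's law across each interface conserves sin θ / V, so sin θ_3 = V_3·sin θ₁/V₁.
sin θ_3 = 1869 × sin 15.5° / 629 = 0.7941.
θ_3 = arcsin 0.7941 = 52.57°.

52.57°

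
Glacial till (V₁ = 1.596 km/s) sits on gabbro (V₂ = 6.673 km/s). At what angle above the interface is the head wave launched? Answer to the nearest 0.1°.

At critical incidence the refracted ray runs along the interface (θ₂ = 90°), so sin θ_c = V₁/V₂.
θ_c = arcsin(1.596/6.673) = arcsin 0.2392 = 13.84°.
Measured from the interface: 90° − 13.84° = 76.16°.

76.2°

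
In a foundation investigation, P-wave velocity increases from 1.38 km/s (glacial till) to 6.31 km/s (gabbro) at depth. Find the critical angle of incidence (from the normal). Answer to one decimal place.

12.6°

At critical incidence the refracted ray runs along the interface (θ₂ = 90°), so sin θ_c = V₁/V₂.
θ_c = arcsin(1.38/6.31) = arcsin 0.2187 = 12.63°.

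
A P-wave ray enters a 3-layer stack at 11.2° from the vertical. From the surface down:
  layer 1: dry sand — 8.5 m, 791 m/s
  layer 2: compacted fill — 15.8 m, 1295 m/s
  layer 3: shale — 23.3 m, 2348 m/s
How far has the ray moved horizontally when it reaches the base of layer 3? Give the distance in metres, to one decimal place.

23.4 m

Apply Snell's law at each interface; in layer i the horizontal offset is hᵢ·tan θᵢ.
Layer 1: θ = 11.20°; offset = 8.5·tan 11.20° = 1.683 m.
Layer 2: sin θ = 1295·sin 11.2°/791 = 0.3180, θ = 18.54°; offset = 15.8·tan 18.54° = 5.299 m.
Layer 3: sin θ = 2348·sin 11.2°/791 = 0.5766, θ = 35.21°; offset = 23.3·tan 35.21° = 16.442 m.
Summing the layer offsets gives 23.424 m.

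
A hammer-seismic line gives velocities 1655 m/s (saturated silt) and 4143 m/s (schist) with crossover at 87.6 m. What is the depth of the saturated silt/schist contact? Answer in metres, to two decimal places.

28.69 m

h = (x_cross/2)·√((V₂−V₁)/(V₂+V₁)).
(V₂−V₁)/(V₂+V₁) = (4143−1655)/(4143+1655) = 0.4291; √ = 0.6551.
h = (87.6/2)·0.6551 = 28.69 m.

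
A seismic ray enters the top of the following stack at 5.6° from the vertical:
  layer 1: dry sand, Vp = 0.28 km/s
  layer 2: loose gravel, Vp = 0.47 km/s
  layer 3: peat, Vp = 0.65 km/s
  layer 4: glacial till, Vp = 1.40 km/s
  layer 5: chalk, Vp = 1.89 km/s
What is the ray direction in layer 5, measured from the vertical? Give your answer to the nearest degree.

Ray parameter p = sin 5.6° / 0.28 = 3.4851e-01 s/km.
sin θ_5 = p·V_5 = 3.4851e-01 × 1.89 = 0.6587.
θ_5 = 41.20° from the vertical.

41°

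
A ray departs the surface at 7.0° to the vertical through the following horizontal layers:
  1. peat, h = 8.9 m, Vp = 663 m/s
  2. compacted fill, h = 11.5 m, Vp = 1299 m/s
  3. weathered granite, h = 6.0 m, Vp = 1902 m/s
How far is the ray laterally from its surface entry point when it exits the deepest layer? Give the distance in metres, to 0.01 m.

6.16 m

p = sin θ₁/V₁ = sin 7.0°/663 = 1.8381e-04 s/m is conserved through the stack.
Layer 1: θ = 7.00°; offset = 8.9·tan 7.00° = 1.0928 m.
Layer 2: sin θ = p·1299 = 0.2388 → θ = 13.81°; offset = 11.5·tan 13.81° = 2.8277 m.
Layer 3: sin θ = p·1902 = 0.3496 → θ = 20.46°; offset = 6.0·tan 20.46° = 2.2390 m.
Total horizontal offset = 6.1595 m.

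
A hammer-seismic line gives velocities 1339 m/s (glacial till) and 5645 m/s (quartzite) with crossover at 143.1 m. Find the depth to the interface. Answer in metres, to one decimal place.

x_cross = 2h·√((V₂+V₁)/(V₂−V₁)) → h = x_cross / (2·√((V₂+V₁)/(V₂−V₁))).
√((V₂+V₁)/(V₂−V₁)) = √((5645+1339)/(5645−1339)) = 1.2735.
h = 143.1 / (2·1.2735) = 56.18 m.

56.2 m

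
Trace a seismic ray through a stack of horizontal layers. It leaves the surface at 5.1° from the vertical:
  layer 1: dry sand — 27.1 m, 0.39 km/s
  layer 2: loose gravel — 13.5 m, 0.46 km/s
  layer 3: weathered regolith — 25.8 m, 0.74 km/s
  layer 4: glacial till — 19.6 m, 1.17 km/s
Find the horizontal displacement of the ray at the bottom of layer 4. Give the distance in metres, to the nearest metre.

14 m

p = sin θ₁/V₁ = sin 5.1°/0.39 = 2.2793e-01 s/km is conserved through the stack.
Layer 1: θ = 5.10°; offset = 27.1·tan 5.10° = 2.419 m.
Layer 2: sin θ = p·0.46 = 0.1048 → θ = 6.02°; offset = 13.5·tan 6.02° = 1.423 m.
Layer 3: sin θ = p·0.74 = 0.1687 → θ = 9.71°; offset = 25.8·tan 9.71° = 4.415 m.
Layer 4: sin θ = p·1.17 = 0.2667 → θ = 15.47°; offset = 19.6·tan 15.47° = 5.423 m.
Σ offsets = 13.680 m.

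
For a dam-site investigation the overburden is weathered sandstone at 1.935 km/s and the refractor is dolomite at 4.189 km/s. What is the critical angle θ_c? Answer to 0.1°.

Critical incidence: sin θ_c = V₁/V₂ = 1.935/4.189 = 0.4619.
θ_c = arcsin 0.4619 = 27.51°.

27.5°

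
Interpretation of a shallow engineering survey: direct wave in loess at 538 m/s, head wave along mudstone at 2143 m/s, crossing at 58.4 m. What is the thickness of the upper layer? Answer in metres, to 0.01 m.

22.59 m

h = (x_cross/2)·√((V₂−V₁)/(V₂+V₁)).
(V₂−V₁)/(V₂+V₁) = (2143−538)/(2143+538) = 0.5987; √ = 0.7737.
h = (58.4/2)·0.7737 = 22.59 m.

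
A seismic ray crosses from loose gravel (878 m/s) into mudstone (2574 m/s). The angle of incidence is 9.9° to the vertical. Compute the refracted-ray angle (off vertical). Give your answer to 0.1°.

sin θ₁/V₁ = sin θ₂/V₂ ⇒ sin θ₂ = 2574·sin 9.9°/878 = 2574·0.1719/878 = 0.5040.
θ₂ = arcsin 0.5040 = 30.27° from the normal.

30.3°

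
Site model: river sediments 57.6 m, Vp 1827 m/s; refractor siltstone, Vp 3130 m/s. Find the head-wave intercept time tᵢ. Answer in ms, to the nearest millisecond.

51 ms

θ_c = arcsin(V₁/V₂) = arcsin(1827/3130) = 35.71°; cos θ_c = 0.8120.
tᵢ = 2h·cos θ_c / V₁ = 2·57.6·0.8120 / 1827 = 0.05120 s.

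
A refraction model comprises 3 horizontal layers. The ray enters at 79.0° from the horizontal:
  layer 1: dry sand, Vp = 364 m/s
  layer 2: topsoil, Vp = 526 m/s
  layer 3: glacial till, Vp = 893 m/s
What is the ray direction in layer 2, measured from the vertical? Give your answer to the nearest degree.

From the normal: θ₁ = 90° − 79.0° = 11.0°.
Ray parameter p = sin 11.0° / 364 = 5.2420e-04 s/m.
sin θ_2 = p·V_2 = 5.2420e-04 × 526 = 0.2757.
θ_2 = arcsin 0.2757 = 16.01°.

16°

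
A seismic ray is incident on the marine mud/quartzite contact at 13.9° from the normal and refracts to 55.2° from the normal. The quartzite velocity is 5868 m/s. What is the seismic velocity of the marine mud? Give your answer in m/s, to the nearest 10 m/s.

Snell's law: sin 13.9°/V₁ = sin 55.2°/V₂.
V₁ = V₂·sin 13.9°/sin 55.2° = 5868 × 0.2926 = 1716.69 m/s.

1720 m/s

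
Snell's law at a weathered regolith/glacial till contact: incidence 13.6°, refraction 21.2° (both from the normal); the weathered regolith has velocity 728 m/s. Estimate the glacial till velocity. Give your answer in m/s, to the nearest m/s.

sin 13.6° = 0.2351; sin 21.2° = 0.3616.
V₂ = V₁·(sin θ₂/sin θ₁) = 728·(0.3616/0.2351) = 1119.59 m/s.

1120 m/s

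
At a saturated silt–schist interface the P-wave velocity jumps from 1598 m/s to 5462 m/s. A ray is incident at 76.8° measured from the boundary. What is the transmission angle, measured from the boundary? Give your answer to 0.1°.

Convert to the normal: θ₁ = 90° − 76.8° = 13.2°.
sin θ₁/V₁ = sin θ₂/V₂ ⇒ sin θ₂ = 5462·sin 13.2°/1598 = 5462·0.2284/1598 = 0.7805.
θ₂ = sin⁻¹(0.7805) = 51.31° (from vertical).
From the interface: 90° − 51.31° = 38.69°.

38.7°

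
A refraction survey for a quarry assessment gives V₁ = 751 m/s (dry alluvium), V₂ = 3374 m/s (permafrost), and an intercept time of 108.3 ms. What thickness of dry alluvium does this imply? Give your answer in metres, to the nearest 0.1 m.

41.7 m

h = tᵢ·V₁·V₂ / (2·√(V₂²−V₁²)).
√(V₂²−V₁²) = √(3374² − 751²) = 3289.4 m/s.
h = 0.1083 s × 751 × 3374 / (2 × 3289.4) = 41.71 m.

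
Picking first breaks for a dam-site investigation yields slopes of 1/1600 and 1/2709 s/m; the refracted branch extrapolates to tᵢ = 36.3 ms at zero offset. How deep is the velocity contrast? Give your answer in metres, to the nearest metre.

36 m

h = tᵢ·V₁·V₂ / (2·√(V₂²−V₁²)).
√(V₂²−V₁²) = √(2709² − 1600²) = 2186.0 m/s.
h = 0.0363 s × 1600 × 2709 / (2 × 2186.0) = 35.99 m.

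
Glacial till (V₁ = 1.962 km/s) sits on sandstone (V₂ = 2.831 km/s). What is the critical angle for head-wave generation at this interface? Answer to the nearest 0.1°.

Critical incidence: sin θ_c = V₁/V₂ = 1.962/2.831 = 0.6930.
θ_c = arcsin 0.6930 = 43.87°.

43.9°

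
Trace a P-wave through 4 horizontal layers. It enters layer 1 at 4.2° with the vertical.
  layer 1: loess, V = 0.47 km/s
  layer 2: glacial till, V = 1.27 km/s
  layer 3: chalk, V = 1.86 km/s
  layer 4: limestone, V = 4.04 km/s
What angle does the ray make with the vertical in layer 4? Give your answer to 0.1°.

39.0°

Ray parameter p = sin 4.2° / 0.47 = 1.5583e-01 s/km.
sin θ_4 = p·V_4 = 1.5583e-01 × 4.04 = 0.6295.
θ_4 = arcsin 0.6295 = 39.02°.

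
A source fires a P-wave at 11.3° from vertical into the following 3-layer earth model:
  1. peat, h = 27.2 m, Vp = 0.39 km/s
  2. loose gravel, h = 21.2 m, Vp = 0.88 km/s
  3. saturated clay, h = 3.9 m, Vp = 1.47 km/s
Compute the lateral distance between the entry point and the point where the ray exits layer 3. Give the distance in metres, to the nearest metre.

p = sin θ₁/V₁ = sin 11.3°/0.39 = 5.0243e-01 s/km is conserved through the stack.
Layer 1: θ = 11.30°; offset = 27.2·tan 11.30° = 5.435 m.
Layer 2: sin θ = p·0.88 = 0.4421 → θ = 26.24°; offset = 21.2·tan 26.24° = 10.450 m.
Layer 3: sin θ = p·1.47 = 0.7386 → θ = 47.61°; offset = 3.9·tan 47.61° = 4.272 m.
Σ offsets = 20.158 m.

20 m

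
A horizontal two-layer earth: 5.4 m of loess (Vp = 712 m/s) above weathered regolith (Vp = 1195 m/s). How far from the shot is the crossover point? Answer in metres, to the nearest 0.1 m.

21.5 m

x_cross = 2h·√((V₂+V₁)/(V₂−V₁)).
(V₂+V₁)/(V₂−V₁) = (1195+712)/(1195−712) = 3.9482; √ = 1.9870.
x_cross = 2·5.4·1.9870 = 21.46 m.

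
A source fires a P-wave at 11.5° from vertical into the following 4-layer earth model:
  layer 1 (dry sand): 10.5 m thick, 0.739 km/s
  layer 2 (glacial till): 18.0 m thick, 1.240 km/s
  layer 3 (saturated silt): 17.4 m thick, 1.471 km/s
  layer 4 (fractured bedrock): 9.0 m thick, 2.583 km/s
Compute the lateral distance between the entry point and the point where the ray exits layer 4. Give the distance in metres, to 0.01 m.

24.79 m

p = sin θ₁/V₁ = sin 11.5°/0.739 = 2.6978e-01 s/km is conserved through the stack.
Layer 1: θ = 11.50°; offset = 10.5·tan 11.50° = 2.1362 m.
Layer 2: sin θ = p·1.240 = 0.3345 → θ = 19.54°; offset = 18.0·tan 19.54° = 6.3896 m.
Layer 3: sin θ = p·1.471 = 0.3968 → θ = 23.38°; offset = 17.4·tan 23.38° = 7.5229 m.
Layer 4: sin θ = p·2.583 = 0.6968 → θ = 44.17°; offset = 9.0·tan 44.17° = 8.7443 m.
Total horizontal offset = 24.7930 m.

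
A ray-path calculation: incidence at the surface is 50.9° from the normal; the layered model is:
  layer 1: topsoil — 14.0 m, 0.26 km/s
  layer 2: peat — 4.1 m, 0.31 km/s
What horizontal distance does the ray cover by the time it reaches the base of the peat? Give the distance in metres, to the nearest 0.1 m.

27.2 m

Apply Snell's law at each interface; in layer i the horizontal offset is hᵢ·tan θᵢ.
Layer 1: θ = 50.90°; offset = 14.0·tan 50.90° = 17.227 m.
Layer 2: sin θ = 0.31·sin 50.9°/0.26 = 0.9253, θ = 67.71°; offset = 4.1·tan 67.71° = 10.003 m.
Total horizontal offset = 27.230 m.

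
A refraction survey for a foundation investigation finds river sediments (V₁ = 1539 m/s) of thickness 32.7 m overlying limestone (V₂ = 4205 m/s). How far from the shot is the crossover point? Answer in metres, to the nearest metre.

96 m

x_cross = 2h·√((V₂+V₁)/(V₂−V₁)).
(V₂+V₁)/(V₂−V₁) = (4205+1539)/(4205−1539) = 2.1545; √ = 1.4678.
x_cross = 2·32.7·1.4678 = 96.00 m.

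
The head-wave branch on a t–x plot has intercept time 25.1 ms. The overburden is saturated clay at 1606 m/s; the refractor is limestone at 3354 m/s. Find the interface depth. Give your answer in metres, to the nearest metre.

θ_c = arcsin(1606/3354) = 28.61°; cos θ_c = 0.8779.
tᵢ = 2h cos θ_c/V₁ ⇒ h = tᵢ·V₁/(2 cos θ_c) = 0.0251·1606/(2·0.8779) = 22.96 m.

23 m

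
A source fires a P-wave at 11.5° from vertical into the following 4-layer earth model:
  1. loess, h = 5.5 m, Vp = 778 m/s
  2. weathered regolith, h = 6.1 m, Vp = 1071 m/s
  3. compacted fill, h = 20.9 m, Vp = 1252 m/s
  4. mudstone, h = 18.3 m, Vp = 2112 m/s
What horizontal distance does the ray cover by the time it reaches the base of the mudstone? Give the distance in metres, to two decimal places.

21.72 m

Apply Snell's law at each interface; in layer i the horizontal offset is hᵢ·tan θᵢ.
Layer 1: θ = 11.50°; offset = 5.5·tan 11.50° = 1.1190 m.
Layer 2: sin θ = 1071·sin 11.5°/778 = 0.2745, θ = 15.93°; offset = 6.1·tan 15.93° = 1.7410 m.
Layer 3: sin θ = 1252·sin 11.5°/778 = 0.3208, θ = 18.71°; offset = 20.9·tan 18.71° = 7.0797 m.
Layer 4: sin θ = 2112·sin 11.5°/778 = 0.5412, θ = 32.77°; offset = 18.3·tan 32.77° = 11.7783 m.
Σ offsets = 21.7180 m.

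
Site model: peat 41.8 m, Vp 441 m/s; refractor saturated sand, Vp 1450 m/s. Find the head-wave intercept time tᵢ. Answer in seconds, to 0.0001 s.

0.1806 s

tᵢ = 2h·√(V₂²−V₁²)/(V₁V₂).
√(V₂²−V₁²) = √(1450²−441²) = 1381.3 m/s.
tᵢ = 2·41.8·1381.3/(441·1450) = 0.18059 s.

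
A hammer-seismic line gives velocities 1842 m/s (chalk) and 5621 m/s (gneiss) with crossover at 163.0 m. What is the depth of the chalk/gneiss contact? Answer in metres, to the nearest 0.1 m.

58.0 m

x_cross = 2h·√((V₂+V₁)/(V₂−V₁)) → h = x_cross / (2·√((V₂+V₁)/(V₂−V₁))).
√((V₂+V₁)/(V₂−V₁)) = √((5621+1842)/(5621−1842)) = 1.4053.
h = 163.0 / (2·1.4053) = 57.99 m.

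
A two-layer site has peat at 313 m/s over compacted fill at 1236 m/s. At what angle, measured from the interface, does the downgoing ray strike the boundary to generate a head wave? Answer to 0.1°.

At critical incidence the refracted ray runs along the interface (θ₂ = 90°), so sin θ_c = V₁/V₂.
θ_c = arcsin(313/1236) = arcsin 0.2532 = 14.67°.
Measured from the interface: 90° − 14.67° = 75.33°.

75.3°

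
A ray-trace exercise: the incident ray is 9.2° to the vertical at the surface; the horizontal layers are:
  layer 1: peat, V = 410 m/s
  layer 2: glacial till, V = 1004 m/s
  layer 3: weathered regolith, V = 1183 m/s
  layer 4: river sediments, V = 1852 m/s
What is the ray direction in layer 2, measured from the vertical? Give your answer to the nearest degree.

23°

Snell's law across each interface conserves sin θ / V, so sin θ_2 = V_2·sin θ₁/V₁.
sin θ_2 = 1004 × sin 9.2° / 410 = 0.3915.
θ_2 = 23.05° from the vertical.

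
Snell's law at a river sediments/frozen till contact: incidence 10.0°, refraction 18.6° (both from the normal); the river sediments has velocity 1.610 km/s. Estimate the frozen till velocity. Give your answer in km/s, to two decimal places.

2.96 km/s

Snell's law: sin 10.0°/V₁ = sin 18.6°/V₂.
V₂ = V₁·sin 18.6°/sin 10.0° = 1.610 × 1.8368 = 2.96 km/s.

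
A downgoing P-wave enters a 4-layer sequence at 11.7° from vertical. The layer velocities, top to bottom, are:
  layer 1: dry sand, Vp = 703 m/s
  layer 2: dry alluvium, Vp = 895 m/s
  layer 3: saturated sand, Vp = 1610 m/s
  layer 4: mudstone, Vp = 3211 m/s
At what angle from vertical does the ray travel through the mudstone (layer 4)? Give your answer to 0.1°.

67.9°

Snell's law across each interface conserves sin θ / V, so sin θ_4 = V_4·sin θ₁/V₁.
sin θ_4 = 3211 × sin 11.7° / 703 = 0.9262.
θ_4 = arcsin 0.9262 = 67.86°.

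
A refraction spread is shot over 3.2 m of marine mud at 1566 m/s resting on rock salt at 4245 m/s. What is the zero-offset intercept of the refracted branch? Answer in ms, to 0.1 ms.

tᵢ = 2h·√(V₂²−V₁²)/(V₁V₂).
√(V₂²−V₁²) = √(4245²−1566²) = 3945.6 m/s.
tᵢ = 2·3.2·3945.6/(1566·4245) = 0.00380 s.

3.8 ms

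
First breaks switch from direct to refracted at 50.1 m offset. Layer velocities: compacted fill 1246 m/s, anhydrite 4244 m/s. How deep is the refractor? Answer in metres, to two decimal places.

h = (x_cross/2)·√((V₂−V₁)/(V₂+V₁)).
(V₂−V₁)/(V₂+V₁) = (4244−1246)/(4244+1246) = 0.5461; √ = 0.7390.
h = (50.1/2)·0.7390 = 18.51 m.

18.51 m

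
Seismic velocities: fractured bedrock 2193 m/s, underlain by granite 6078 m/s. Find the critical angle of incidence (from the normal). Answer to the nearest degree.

21°

Critical incidence: sin θ_c = V₁/V₂ = 2193/6078 = 0.3608.
θ_c = arcsin 0.3608 = 21.15°.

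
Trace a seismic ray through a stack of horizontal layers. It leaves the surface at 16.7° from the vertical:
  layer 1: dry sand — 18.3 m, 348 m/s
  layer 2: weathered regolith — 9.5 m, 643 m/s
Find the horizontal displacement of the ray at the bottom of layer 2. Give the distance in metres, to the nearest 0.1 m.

11.4 m

Apply Snell's law at each interface; in layer i the horizontal offset is hᵢ·tan θᵢ.
Layer 1: θ = 16.70°; offset = 18.3·tan 16.70° = 5.490 m.
Layer 2: sin θ = 643·sin 16.7°/348 = 0.5310, θ = 32.07°; offset = 9.5·tan 32.07° = 5.952 m.
Total horizontal offset = 11.443 m.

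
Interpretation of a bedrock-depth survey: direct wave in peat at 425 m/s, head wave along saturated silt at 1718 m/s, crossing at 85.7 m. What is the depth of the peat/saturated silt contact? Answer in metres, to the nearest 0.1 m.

x_cross = 2h·√((V₂+V₁)/(V₂−V₁)) → h = x_cross / (2·√((V₂+V₁)/(V₂−V₁))).
√((V₂+V₁)/(V₂−V₁)) = √((1718+425)/(1718−425)) = 1.2874.
h = 85.7 / (2·1.2874) = 33.28 m.

33.3 m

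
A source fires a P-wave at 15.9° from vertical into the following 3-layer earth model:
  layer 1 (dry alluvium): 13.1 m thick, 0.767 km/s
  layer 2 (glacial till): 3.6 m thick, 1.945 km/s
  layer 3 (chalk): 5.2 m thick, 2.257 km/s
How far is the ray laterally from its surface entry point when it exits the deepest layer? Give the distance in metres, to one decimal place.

p = sin θ₁/V₁ = sin 15.9°/0.767 = 3.5718e-01 s/km is conserved through the stack.
Layer 1: θ = 15.90°; offset = 13.1·tan 15.90° = 3.732 m.
Layer 2: sin θ = p·1.945 = 0.6947 → θ = 44.00°; offset = 3.6·tan 44.00° = 3.477 m.
Layer 3: sin θ = p·2.257 = 0.8062 → θ = 53.72°; offset = 5.2·tan 53.72° = 7.085 m.
Total horizontal offset = 14.294 m.

14.3 m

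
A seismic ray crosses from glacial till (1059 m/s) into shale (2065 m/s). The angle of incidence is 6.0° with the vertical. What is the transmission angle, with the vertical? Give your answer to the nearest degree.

sin θ₁/V₁ = sin θ₂/V₂ ⇒ sin θ₂ = 2065·sin 6.0°/1059 = 2065·0.1045/1059 = 0.2038.
θ₂ = sin⁻¹(0.2038) = 11.76° (from vertical).

12°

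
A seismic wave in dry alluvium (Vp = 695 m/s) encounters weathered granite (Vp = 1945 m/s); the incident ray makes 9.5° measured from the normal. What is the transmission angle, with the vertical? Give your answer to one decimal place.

Snell's law: sin θ₂ = (V₂/V₁)·sin θ₁ = (1945/695)·sin 9.5° = 0.4619.
θ₂ = arcsin 0.4619 = 27.51° from the normal.

27.5°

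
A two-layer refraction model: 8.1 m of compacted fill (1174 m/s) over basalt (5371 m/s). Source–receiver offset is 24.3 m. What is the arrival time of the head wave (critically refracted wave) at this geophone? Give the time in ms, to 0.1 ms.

t = x/V₂ + 2h·√(V₂²−V₁²)/(V₁V₂).
√(V₂²−V₁²) = √(5371²−1174²) = 5241.1 m/s; delay term = 2·8.1·5241.1/(1174·5371) = 0.01347 s.
t = 24.3/5371 + 0.01347 = 0.01799 s.

18.0 ms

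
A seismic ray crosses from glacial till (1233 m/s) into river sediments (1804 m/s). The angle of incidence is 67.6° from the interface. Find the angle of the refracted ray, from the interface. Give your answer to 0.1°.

Angle from the normal: 90° − 67.6° = 22.4°.
Snell's law: sin θ₂ = (V₂/V₁)·sin θ₁ = (1804/1233)·sin 22.4° = 0.5575.
θ₂ = sin⁻¹(0.5575) = 33.89° (from vertical).
From the interface: 90° − 33.89° = 56.11°.

56.1°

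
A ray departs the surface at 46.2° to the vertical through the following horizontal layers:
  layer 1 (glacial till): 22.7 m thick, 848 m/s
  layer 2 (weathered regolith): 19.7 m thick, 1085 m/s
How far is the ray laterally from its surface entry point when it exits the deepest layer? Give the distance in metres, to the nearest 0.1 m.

p = sin θ₁/V₁ = sin 46.2°/848 = 8.5113e-04 s/m is conserved through the stack.
Layer 1: θ = 46.20°; offset = 22.7·tan 46.20° = 23.671 m.
Layer 2: sin θ = p·1085 = 0.9235 → θ = 67.44°; offset = 19.7·tan 67.44° = 47.420 m.
Total horizontal offset = 71.091 m.

71.1 m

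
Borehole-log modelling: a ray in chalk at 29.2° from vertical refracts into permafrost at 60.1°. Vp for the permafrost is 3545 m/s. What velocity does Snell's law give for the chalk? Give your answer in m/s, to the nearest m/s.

Snell's law: sin 29.2°/V₁ = sin 60.1°/V₂.
V₁ = V₂·sin 29.2°/sin 60.1° = 3545 × 0.5628 = 1995.00 m/s.

1995 m/s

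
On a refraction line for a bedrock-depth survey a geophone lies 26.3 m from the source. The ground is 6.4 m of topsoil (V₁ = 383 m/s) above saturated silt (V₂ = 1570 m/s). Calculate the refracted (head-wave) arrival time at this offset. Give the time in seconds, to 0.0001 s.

θ_c = arcsin(V₁/V₂) = arcsin(383/1570) = 14.12°, cos θ_c = 0.9698.
Intercept time tᵢ = 2h cos θ_c / V₁ = 2·6.4·0.9698/383 = 0.03241 s.
t = x/V₂ + tᵢ = 26.3/1570 + 0.03241 = 0.04916 s.

0.0492 s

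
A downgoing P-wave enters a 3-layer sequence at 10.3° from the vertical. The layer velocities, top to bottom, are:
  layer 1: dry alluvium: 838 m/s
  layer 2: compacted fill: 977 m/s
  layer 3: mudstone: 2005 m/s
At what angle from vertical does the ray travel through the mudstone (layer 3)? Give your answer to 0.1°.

25.3°

Snell's law across each interface conserves sin θ / V, so sin θ_3 = V_3·sin θ₁/V₁.
sin θ_3 = 2005 × sin 10.3° / 838 = 0.4278.
θ_3 = 25.33° from the vertical.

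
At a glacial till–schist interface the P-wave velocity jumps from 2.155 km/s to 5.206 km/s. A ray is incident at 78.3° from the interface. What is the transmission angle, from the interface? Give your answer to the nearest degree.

61°

Angle from the normal: 90° − 78.3° = 11.7°.
sin θ₁/V₁ = sin θ₂/V₂ ⇒ sin θ₂ = 5.206·sin 11.7°/2.155 = 5.206·0.2028/2.155 = 0.4899.
θ₂ = arcsin 0.4899 = 29.33° from the normal.
From the interface: 90° − 29.33° = 60.67°.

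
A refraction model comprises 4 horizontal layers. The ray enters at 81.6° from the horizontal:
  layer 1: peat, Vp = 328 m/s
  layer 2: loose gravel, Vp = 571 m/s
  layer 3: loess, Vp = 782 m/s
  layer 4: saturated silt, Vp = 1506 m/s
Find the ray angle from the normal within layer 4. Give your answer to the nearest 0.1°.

From the normal: θ₁ = 90° − 81.6° = 8.4°.
Snell's law across each interface conserves sin θ / V, so sin θ_4 = V_4·sin θ₁/V₁.
sin θ_4 = 1506 × sin 8.4° / 328 = 0.6707.
θ_4 = arcsin 0.6707 = 42.12°.

42.1°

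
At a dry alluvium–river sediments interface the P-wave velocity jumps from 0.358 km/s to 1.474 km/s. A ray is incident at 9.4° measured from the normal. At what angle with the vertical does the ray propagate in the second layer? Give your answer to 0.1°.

sin θ₁/V₁ = sin θ₂/V₂ ⇒ sin θ₂ = 1.474·sin 9.4°/0.358 = 1.474·0.1633/0.358 = 0.6725.
θ₂ = sin⁻¹(0.6725) = 42.26° (from vertical).

42.3°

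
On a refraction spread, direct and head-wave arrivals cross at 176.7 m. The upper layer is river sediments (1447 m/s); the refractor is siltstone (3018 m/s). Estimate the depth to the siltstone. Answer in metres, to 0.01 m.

52.41 m

x_cross = 2h·√((V₂+V₁)/(V₂−V₁)) → h = x_cross / (2·√((V₂+V₁)/(V₂−V₁))).
√((V₂+V₁)/(V₂−V₁)) = √((3018+1447)/(3018−1447)) = 1.6859.
h = 176.7 / (2·1.6859) = 52.41 m.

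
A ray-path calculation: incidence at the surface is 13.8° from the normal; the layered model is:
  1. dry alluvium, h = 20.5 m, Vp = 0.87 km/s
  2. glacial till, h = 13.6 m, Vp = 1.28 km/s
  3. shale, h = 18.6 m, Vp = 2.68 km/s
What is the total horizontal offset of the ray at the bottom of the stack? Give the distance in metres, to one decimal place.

p = sin θ₁/V₁ = sin 13.8°/0.87 = 2.7418e-01 s/km is conserved through the stack.
Layer 1: θ = 13.80°; offset = 20.5·tan 13.80° = 5.035 m.
Layer 2: sin θ = p·1.28 = 0.3509 → θ = 20.55°; offset = 13.6·tan 20.55° = 5.097 m.
Layer 3: sin θ = p·2.68 = 0.7348 → θ = 47.29°; offset = 18.6·tan 47.29° = 20.149 m.
Summing the layer offsets gives 30.282 m.

30.3 m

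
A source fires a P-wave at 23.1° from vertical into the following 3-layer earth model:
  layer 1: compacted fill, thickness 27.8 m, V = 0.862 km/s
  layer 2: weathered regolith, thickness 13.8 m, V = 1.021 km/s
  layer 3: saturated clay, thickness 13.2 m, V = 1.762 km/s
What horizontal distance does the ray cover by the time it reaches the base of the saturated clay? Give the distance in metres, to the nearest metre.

Apply Snell's law at each interface; in layer i the horizontal offset is hᵢ·tan θᵢ.
Layer 1: θ = 23.10°; offset = 27.8·tan 23.10° = 11.858 m.
Layer 2: sin θ = 1.021·sin 23.1°/0.862 = 0.4647, θ = 27.69°; offset = 13.8·tan 27.69° = 7.242 m.
Layer 3: sin θ = 1.762·sin 23.1°/0.862 = 0.8020, θ = 53.32°; offset = 13.2·tan 53.32° = 17.721 m.
Σ offsets = 36.821 m.

37 m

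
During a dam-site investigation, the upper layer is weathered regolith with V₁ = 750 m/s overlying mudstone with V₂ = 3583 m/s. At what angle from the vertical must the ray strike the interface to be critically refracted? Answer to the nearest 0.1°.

12.1°

Critical incidence: sin θ_c = V₁/V₂ = 750/3583 = 0.2093.
θ_c = arcsin 0.2093 = 12.08°.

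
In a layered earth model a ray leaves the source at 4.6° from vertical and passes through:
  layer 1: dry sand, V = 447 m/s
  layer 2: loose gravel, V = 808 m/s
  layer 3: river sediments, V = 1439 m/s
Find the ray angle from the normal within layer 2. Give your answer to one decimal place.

Snell's law across each interface conserves sin θ / V, so sin θ_2 = V_2·sin θ₁/V₁.
sin θ_2 = 808 × sin 4.6° / 447 = 0.1450.
θ_2 = 8.34° from the vertical.

8.3°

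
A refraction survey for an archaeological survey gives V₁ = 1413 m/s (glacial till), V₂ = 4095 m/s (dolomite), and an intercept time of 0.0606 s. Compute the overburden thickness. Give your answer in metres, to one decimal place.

45.6 m

θ_c = arcsin(1413/4095) = 20.19°; cos θ_c = 0.9386.
tᵢ = 2h cos θ_c/V₁ ⇒ h = tᵢ·V₁/(2 cos θ_c) = 0.0606·1413/(2·0.9386) = 45.62 m.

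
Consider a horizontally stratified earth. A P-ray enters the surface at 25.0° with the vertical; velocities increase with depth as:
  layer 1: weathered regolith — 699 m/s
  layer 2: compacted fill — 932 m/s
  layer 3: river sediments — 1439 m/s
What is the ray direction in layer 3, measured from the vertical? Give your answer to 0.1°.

Ray parameter p = sin 25.0° / 699 = 6.0460e-04 s/m.
sin θ_3 = p·V_3 = 6.0460e-04 × 1439 = 0.8700.
θ_3 = 60.46° from the vertical.

60.5°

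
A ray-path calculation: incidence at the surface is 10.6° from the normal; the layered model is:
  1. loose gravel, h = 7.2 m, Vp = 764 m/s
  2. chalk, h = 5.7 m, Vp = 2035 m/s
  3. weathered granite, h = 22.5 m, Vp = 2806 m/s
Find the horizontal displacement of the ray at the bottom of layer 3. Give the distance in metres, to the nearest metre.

Apply Snell's law at each interface; in layer i the horizontal offset is hᵢ·tan θᵢ.
Layer 1: θ = 10.60°; offset = 7.2·tan 10.60° = 1.347 m.
Layer 2: sin θ = 2035·sin 10.6°/764 = 0.4900, θ = 29.34°; offset = 5.7·tan 29.34° = 3.204 m.
Layer 3: sin θ = 2806·sin 10.6°/764 = 0.6756, θ = 42.50°; offset = 22.5·tan 42.50° = 20.619 m.
Σ offsets = 25.170 m.

25 m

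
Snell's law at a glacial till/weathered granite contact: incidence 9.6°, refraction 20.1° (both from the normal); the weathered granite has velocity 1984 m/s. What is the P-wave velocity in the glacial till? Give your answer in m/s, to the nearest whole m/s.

sin 9.6° = 0.1668; sin 20.1° = 0.3437.
V₁ = V₂·(sin θ₁/sin θ₂) = 1984·(0.1668/0.3437) = 962.78 m/s.

963 m/s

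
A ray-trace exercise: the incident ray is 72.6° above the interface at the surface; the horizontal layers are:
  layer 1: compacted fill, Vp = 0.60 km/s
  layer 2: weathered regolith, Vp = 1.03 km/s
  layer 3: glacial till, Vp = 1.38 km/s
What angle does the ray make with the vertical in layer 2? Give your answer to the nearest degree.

31°

From the normal: θ₁ = 90° − 72.6° = 17.4°.
Snell's law across each interface conserves sin θ / V, so sin θ_2 = V_2·sin θ₁/V₁.
sin θ_2 = 1.03 × sin 17.4° / 0.60 = 0.5134.
θ_2 = arcsin 0.5134 = 30.89°.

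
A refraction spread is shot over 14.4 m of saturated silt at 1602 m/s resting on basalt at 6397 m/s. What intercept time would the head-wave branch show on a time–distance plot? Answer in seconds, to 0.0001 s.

0.0174 s

θ_c = arcsin(V₁/V₂) = arcsin(1602/6397) = 14.50°; cos θ_c = 0.9681.
tᵢ = 2h·cos θ_c / V₁ = 2·14.4·0.9681 / 1602 = 0.01740 s.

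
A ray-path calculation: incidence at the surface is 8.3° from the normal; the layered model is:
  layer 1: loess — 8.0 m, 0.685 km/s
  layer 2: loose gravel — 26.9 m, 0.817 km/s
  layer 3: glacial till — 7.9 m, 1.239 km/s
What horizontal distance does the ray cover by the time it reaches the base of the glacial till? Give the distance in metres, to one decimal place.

p = sin θ₁/V₁ = sin 8.3°/0.685 = 2.1074e-01 s/km is conserved through the stack.
Layer 1: θ = 8.30°; offset = 8.0·tan 8.30° = 1.167 m.
Layer 2: sin θ = p·0.817 = 0.1722 → θ = 9.91°; offset = 26.9·tan 9.91° = 4.702 m.
Layer 3: sin θ = p·1.239 = 0.2611 → θ = 15.14°; offset = 7.9·tan 15.14° = 2.137 m.
Total horizontal offset = 8.006 m.

8.0 m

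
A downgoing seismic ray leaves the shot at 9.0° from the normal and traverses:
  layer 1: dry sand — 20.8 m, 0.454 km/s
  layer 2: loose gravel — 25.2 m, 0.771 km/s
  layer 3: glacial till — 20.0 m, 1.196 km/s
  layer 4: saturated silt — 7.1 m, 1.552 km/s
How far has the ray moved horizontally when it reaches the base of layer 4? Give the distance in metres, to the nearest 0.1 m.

23.8 m

Apply Snell's law at each interface; in layer i the horizontal offset is hᵢ·tan θᵢ.
Layer 1: θ = 9.00°; offset = 20.8·tan 9.00° = 3.294 m.
Layer 2: sin θ = 0.771·sin 9.0°/0.454 = 0.2657, θ = 15.41°; offset = 25.2·tan 15.41° = 6.944 m.
Layer 3: sin θ = 1.196·sin 9.0°/0.454 = 0.4121, θ = 24.34°; offset = 20.0·tan 24.34° = 9.046 m.
Layer 4: sin θ = 1.552·sin 9.0°/0.454 = 0.5348, θ = 32.33°; offset = 7.1·tan 32.33° = 4.493 m.
Total horizontal offset = 23.778 m.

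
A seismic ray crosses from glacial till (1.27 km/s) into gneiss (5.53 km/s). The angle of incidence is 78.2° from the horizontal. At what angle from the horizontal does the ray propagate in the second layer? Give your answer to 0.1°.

27.1°

Convert to the normal: θ₁ = 90° − 78.2° = 11.8°.
Snell's law: sin θ₂ = (V₂/V₁)·sin θ₁ = (5.53/1.27)·sin 11.8° = 0.8904.
θ₂ = arcsin 0.8904 = 62.93° from the normal.
From the interface: 90° − 62.93° = 27.07°.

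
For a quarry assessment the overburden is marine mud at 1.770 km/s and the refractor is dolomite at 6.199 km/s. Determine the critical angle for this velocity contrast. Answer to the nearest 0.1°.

At critical incidence the refracted ray runs along the interface (θ₂ = 90°), so sin θ_c = V₁/V₂.
θ_c = arcsin(1.770/6.199) = arcsin 0.2855 = 16.59°.

16.6°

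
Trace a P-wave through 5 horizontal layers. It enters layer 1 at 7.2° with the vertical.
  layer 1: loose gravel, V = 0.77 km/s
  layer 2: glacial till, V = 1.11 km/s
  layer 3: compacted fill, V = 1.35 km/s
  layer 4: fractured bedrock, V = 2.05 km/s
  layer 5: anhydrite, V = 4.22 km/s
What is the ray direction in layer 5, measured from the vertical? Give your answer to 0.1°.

Snell's law across each interface conserves sin θ / V, so sin θ_5 = V_5·sin θ₁/V₁.
sin θ_5 = 4.22 × sin 7.2° / 0.77 = 0.6869.
θ_5 = 43.38° from the vertical.

43.4°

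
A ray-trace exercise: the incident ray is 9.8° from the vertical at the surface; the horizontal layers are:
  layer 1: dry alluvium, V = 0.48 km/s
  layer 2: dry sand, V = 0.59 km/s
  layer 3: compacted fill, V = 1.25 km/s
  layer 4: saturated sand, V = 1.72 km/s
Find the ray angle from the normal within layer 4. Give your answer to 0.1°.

37.6°

Ray parameter p = sin 9.8° / 0.48 = 3.5460e-01 s/km.
sin θ_4 = p·V_4 = 3.5460e-01 × 1.72 = 0.6099.
θ_4 = 37.58° from the vertical.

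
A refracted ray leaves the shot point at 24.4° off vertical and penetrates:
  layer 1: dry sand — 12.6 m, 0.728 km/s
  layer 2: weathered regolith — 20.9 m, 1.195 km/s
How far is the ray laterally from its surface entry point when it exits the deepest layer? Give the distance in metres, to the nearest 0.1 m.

25.0 m

Ray parameter p = sin 24.4° / 0.728 km/s = 5.6745e-01 s/km.
Layer 1: θ = 24.40°; offset = 12.6·tan 24.40° = 5.716 m.
Layer 2: sin θ = p·1.195 = 0.6781 → θ = 42.70°; offset = 20.9·tan 42.70° = 19.283 m.
Total horizontal offset = 24.999 m.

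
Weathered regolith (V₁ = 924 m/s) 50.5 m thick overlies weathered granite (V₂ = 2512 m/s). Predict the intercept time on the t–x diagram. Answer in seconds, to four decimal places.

0.1016 s

tᵢ = 2h·√(V₂²−V₁²)/(V₁V₂).
√(V₂²−V₁²) = √(2512²−924²) = 2335.9 m/s.
tᵢ = 2·50.5·2335.9/(924·2512) = 0.10164 s.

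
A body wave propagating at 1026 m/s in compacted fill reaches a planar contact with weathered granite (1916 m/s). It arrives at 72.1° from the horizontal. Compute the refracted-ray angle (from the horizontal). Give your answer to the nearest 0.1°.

Convert to the normal: θ₁ = 90° − 72.1° = 17.9°.
Snell's law: sin θ₂ = (V₂/V₁)·sin θ₁ = (1916/1026)·sin 17.9° = 0.5740.
θ₂ = sin⁻¹(0.5740) = 35.03° (from vertical).
From the interface: 90° − 35.03° = 54.97°.

55.0°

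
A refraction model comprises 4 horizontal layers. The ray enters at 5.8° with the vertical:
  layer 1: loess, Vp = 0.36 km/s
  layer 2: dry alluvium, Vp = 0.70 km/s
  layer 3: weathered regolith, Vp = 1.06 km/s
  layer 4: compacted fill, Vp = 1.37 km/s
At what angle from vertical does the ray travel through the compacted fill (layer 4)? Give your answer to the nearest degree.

Ray parameter p = sin 5.8° / 0.36 = 2.8071e-01 s/km.
sin θ_4 = p·V_4 = 2.8071e-01 × 1.37 = 0.3846.
θ_4 = 22.62° from the vertical.

23°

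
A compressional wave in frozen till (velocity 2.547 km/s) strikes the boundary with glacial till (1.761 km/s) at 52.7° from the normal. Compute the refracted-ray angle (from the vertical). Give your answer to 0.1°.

Snell's law: sin θ₂ = (V₂/V₁)·sin θ₁ = (1.761/2.547)·sin 52.7° = 0.5500.
θ₂ = arcsin 0.5500 = 33.37° from the normal.

33.4°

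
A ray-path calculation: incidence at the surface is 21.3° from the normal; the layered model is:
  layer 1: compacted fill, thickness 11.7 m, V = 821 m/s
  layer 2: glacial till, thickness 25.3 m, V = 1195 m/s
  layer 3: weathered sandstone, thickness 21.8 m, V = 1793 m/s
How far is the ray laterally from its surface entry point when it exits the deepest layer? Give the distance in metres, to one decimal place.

Apply Snell's law at each interface; in layer i the horizontal offset is hᵢ·tan θᵢ.
Layer 1: θ = 21.30°; offset = 11.7·tan 21.30° = 4.562 m.
Layer 2: sin θ = 1195·sin 21.3°/821 = 0.5287, θ = 31.92°; offset = 25.3·tan 31.92° = 15.760 m.
Layer 3: sin θ = 1793·sin 21.3°/821 = 0.7933, θ = 52.50°; offset = 21.8·tan 52.50° = 28.406 m.
Total horizontal offset = 48.728 m.

48.7 m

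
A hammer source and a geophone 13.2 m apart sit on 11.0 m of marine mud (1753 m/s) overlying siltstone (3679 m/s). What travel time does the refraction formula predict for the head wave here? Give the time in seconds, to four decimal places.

t = x/V₂ + 2h·√(V₂²−V₁²)/(V₁V₂).
√(V₂²−V₁²) = √(3679²−1753²) = 3234.5 m/s; delay term = 2·11.0·3234.5/(1753·3679) = 0.01103 s.
t = 13.2/3679 + 0.01103 = 0.01462 s.

0.0146 s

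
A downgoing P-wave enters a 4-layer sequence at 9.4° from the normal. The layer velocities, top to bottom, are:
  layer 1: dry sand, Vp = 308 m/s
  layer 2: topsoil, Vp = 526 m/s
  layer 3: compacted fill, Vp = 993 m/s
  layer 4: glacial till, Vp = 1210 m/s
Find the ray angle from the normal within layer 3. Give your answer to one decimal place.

Ray parameter p = sin 9.4° / 308 = 5.3028e-04 s/m.
sin θ_3 = p·V_3 = 5.3028e-04 × 993 = 0.5266.
θ_3 = 31.77° from the vertical.

31.8°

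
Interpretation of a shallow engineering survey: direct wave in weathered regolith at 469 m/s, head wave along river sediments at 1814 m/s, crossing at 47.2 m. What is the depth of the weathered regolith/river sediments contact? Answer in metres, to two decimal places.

x_cross = 2h·√((V₂+V₁)/(V₂−V₁)) → h = x_cross / (2·√((V₂+V₁)/(V₂−V₁))).
√((V₂+V₁)/(V₂−V₁)) = √((1814+469)/(1814−469)) = 1.3028.
h = 47.2 / (2·1.3028) = 18.11 m.

18.11 m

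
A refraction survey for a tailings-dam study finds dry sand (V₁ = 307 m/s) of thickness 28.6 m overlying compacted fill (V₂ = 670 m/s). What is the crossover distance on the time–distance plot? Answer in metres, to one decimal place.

θ_c = arcsin(307/670) = 27.27°, so cos θ_c = 0.8888 and tᵢ = 2h cos θ_c/V₁ = 0.1656 s.
At crossover x/V₁ = x/V₂ + tᵢ ⇒ x = tᵢ/(1/V₁ − 1/V₂) = 0.16561/(3.2573e-03 − 1.4925e-03) = 93.84 m.

93.8 m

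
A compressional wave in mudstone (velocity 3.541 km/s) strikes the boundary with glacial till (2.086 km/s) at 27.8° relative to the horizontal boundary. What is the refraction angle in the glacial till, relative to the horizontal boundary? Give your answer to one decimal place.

Convert to the normal: θ₁ = 90° − 27.8° = 62.2°.
Snell's law: sin θ₂ = (V₂/V₁)·sin θ₁ = (2.086/3.541)·sin 62.2° = 0.5211.
θ₂ = sin⁻¹(0.5211) = 31.41° (from vertical).
From the interface: 90° − 31.41° = 58.59°.

58.6°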